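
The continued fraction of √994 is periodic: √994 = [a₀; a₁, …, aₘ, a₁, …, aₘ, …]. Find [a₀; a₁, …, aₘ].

a₀ = ⌊√994⌋ = 31.
With m₀=0, d₀=1 and mₖ₊₁ = dₖaₖ − mₖ, dₖ₊₁ = (n − mₖ₊₁²)/dₖ, aₖ₊₁ = ⌊(a₀+mₖ₊₁)/dₖ₊₁⌋:
  k=1: m=31, d=33, a=1
  k=2: m=2, d=30, a=1
  k=3: m=28, d=7, a=8
  k=4: m=28, d=30, a=1
  k=5: m=2, d=33, a=1
  k=6: m=31, d=1, a=62
d=1 and a=2a₀=62 at k=6, so the next step gives (m, d) = (31, 33) again — its k=1 value — and the period has length 6.

[31; 1, 1, 8, 1, 1, 62]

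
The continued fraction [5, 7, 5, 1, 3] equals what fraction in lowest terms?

848/165

Fold from the inside: start with 3/1.
  1 + 1/3 = 4/3
  5 + 3/4 = 23/4
  7 + 4/23 = 165/23
  5 + 23/165 = 848/165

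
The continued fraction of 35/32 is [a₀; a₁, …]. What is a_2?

35 = 1·32 + 3   →  a_0 = 1
32 = 10·3 + 2   →  a_1 = 10
3 = 1·2 + 1   →  a_2 = 1

1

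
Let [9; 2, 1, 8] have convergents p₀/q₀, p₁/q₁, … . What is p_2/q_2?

28/3

Using pₖ = aₖpₖ₋₁ + pₖ₋₂, qₖ = aₖqₖ₋₁ + qₖ₋₂ (with p₋₁=1, p₋₂=0, q₋₁=0, q₋₂=1):
  k=0: a=9, p=9, q=1
  k=1: a=2, p=19, q=2
  k=2: a=1, p=28, q=3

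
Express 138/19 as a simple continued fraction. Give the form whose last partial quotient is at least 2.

138 = 7·19 + 5
19 = 3·5 + 4
5 = 1·4 + 1
4 = 4·1 + 0  (stop)
So 138/19 = [7; 3, 1, 4].

[7; 3, 1, 4]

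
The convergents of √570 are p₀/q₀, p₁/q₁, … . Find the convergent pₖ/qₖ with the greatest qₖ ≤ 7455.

72961/3056

√570 = [23; 1, 6, 1, 46, …] (period length 4).
Convergents:
  p_0/q_0 = 23/1
  p_1/q_1 = 24/1
  p_2/q_2 = 167/7
  p_3/q_3 = 191/8
  p_4/q_4 = 8953/375
  p_5/q_5 = 9144/383
  p_6/q_6 = 63817/2673
  p_7/q_7 = 72961/3056
  p_8/q_8 = 3420023/143249
q_7 = 3056 ≤ 7455 < 143249 = q_8, so the answer is 72961/3056.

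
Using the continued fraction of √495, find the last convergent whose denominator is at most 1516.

15841/712

√495 = [22; 4, 44, …] (period length 2).
Convergents:
  p_0/q_0 = 22/1
  p_1/q_1 = 89/4
  p_2/q_2 = 3938/177
  p_3/q_3 = 15841/712
  p_4/q_4 = 700942/31505
q_3 = 712 ≤ 1516 < 31505 = q_4, so the answer is 15841/712.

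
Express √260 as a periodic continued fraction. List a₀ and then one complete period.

a₀ = ⌊√260⌋ = 16.
With m₀=0, d₀=1 and mₖ₊₁ = dₖaₖ − mₖ, dₖ₊₁ = (n − mₖ₊₁²)/dₖ, aₖ₊₁ = ⌊(a₀+mₖ₊₁)/dₖ₊₁⌋:
  k=1: m=16, d=4, a=8
  k=2: m=16, d=1, a=32
d=1 and a=2a₀=32 at k=2, so the next step gives (m, d) = (16, 4) again — its k=1 value — and the period has length 2.

[16; 8, 32]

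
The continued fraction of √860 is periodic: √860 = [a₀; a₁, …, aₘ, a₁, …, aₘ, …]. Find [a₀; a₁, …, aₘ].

a₀ = ⌊√860⌋ = 29.
With m₀=0, d₀=1 and mₖ₊₁ = dₖaₖ − mₖ, dₖ₊₁ = (n − mₖ₊₁²)/dₖ, aₖ₊₁ = ⌊(a₀+mₖ₊₁)/dₖ₊₁⌋:
  k=1: m=29, d=19, a=3
  k=2: m=28, d=4, a=14
  k=3: m=28, d=19, a=3
  k=4: m=29, d=1, a=58
d=1 and a=2a₀=58 at k=4, so the next step gives (m, d) = (29, 19) again — its k=1 value — and the period has length 4.

[29; 3, 14, 3, 58]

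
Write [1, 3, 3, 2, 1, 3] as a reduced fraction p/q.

159/122

Fold from the inside: start with 3/1.
  1 + 1/3 = 4/3
  2 + 3/4 = 11/4
  3 + 4/11 = 37/11
  3 + 11/37 = 122/37
  1 + 37/122 = 159/122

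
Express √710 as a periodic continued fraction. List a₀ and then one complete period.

a₀ = ⌊√710⌋ = 26.
With m₀=0, d₀=1 and mₖ₊₁ = dₖaₖ − mₖ, dₖ₊₁ = (n − mₖ₊₁²)/dₖ, aₖ₊₁ = ⌊(a₀+mₖ₊₁)/dₖ₊₁⌋:
  k=1: m=26, d=34, a=1
  k=2: m=8, d=19, a=1
  k=3: m=11, d=31, a=1
  k=4: m=20, d=10, a=4
  k=5: m=20, d=31, a=1
  k=6: m=11, d=19, a=1
  k=7: m=8, d=34, a=1
  k=8: m=26, d=1, a=52
d=1 and a=2a₀=52 at k=8, so the next step gives (m, d) = (26, 34) again — its k=1 value — and the period has length 8.

[26; 1, 1, 1, 4, 1, 1, 1, 52]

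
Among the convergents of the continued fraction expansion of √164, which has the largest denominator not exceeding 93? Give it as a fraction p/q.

397/31

√164 = [12; 1, 4, 6, 4, 1, 24, …] (period length 6).
Convergents:
  p_0/q_0 = 12/1
  p_1/q_1 = 13/1
  p_2/q_2 = 64/5
  p_3/q_3 = 397/31
  p_4/q_4 = 1652/129
q_3 = 31 ≤ 93 < 129 = q_4, so the answer is 397/31.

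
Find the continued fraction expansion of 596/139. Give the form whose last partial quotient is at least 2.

[4; 3, 2, 9, 2]

596 = 4×139 + 40
139 = 3×40 + 19
40 = 2×19 + 2
19 = 9×2 + 1
2 = 2×1 + 0  (stop)
So 596/139 = [4; 3, 2, 9, 2].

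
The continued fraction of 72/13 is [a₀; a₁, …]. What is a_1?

1

72 = 5·13 + 7   →  a_0 = 5
13 = 1·7 + 6   →  a_1 = 1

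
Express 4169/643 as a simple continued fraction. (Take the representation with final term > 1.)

[6; 2, 14, 1, 4, 4]

4169 = 6·643 + 311
643 = 2·311 + 21
311 = 14·21 + 17
21 = 1·17 + 4
17 = 4·4 + 1
4 = 4·1 + 0  (stop)
So 4169/643 = [6; 2, 14, 1, 4, 4].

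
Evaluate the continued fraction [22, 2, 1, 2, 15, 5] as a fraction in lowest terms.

Using pₖ = aₖpₖ₋₁ + pₖ₋₂ and qₖ = aₖqₖ₋₁ + qₖ₋₂:
  k=0: a=22, p=22, q=1
  k=1: a=2, p=45, q=2
  k=2: a=1, p=67, q=3
  k=3: a=2, p=179, q=8
  k=4: a=15, p=2752, q=123
  k=5: a=5, p=13939, q=623

13939/623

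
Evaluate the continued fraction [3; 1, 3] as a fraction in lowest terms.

15/4

Fold from the inside: start with 3/1.
  1 + 1/3 = 4/3
  3 + 3/4 = 15/4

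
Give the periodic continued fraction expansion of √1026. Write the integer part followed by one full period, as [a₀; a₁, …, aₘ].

[32; 32, 64]

a₀ = ⌊√1026⌋ = 32.
With m₀=0, d₀=1 and mₖ₊₁ = dₖaₖ − mₖ, dₖ₊₁ = (n − mₖ₊₁²)/dₖ, aₖ₊₁ = ⌊(a₀+mₖ₊₁)/dₖ₊₁⌋:
  k=1: m=32, d=2, a=32
  k=2: m=32, d=1, a=64
d=1 and a=2a₀=64 at k=2, so the next step gives (m, d) = (32, 2) again — its k=1 value — and the period has length 2.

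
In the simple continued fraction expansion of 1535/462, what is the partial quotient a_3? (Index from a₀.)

1535 = 3·462 + 149   →  a_0 = 3
462 = 3·149 + 15   →  a_1 = 3
149 = 9·15 + 14   →  a_2 = 9
15 = 1·14 + 1   →  a_3 = 1

1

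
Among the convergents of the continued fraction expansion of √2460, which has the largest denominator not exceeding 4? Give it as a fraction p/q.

99/2

√2460 = [49; 1, 1, 2, 24, 2, 1, 1, 98, …] (period length 8).
Convergents:
  p_0/q_0 = 49/1
  p_1/q_1 = 50/1
  p_2/q_2 = 99/2
  p_3/q_3 = 248/5
q_2 = 2 ≤ 4 < 5 = q_3, so the answer is 99/2.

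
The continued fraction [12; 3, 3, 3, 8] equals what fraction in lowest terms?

Fold from the inside: start with 8/1.
  3 + 1/8 = 25/8
  3 + 8/25 = 83/25
  3 + 25/83 = 274/83
  12 + 83/274 = 3371/274

3371/274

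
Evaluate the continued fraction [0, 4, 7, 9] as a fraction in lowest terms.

64/265

Fold from the inside: start with 9/1.
  7 + 1/9 = 64/9
  4 + 9/64 = 265/64
  0 + 64/265 = 64/265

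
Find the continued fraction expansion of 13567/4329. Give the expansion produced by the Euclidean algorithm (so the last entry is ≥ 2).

[3; 7, 2, 6, 2, 2, 8]

13567 = 3·4329 + 580
4329 = 7·580 + 269
580 = 2·269 + 42
269 = 6·42 + 17
42 = 2·17 + 8
17 = 2·8 + 1
8 = 8·1 + 0  (stop)
So 13567/4329 = [3; 7, 2, 6, 2, 2, 8].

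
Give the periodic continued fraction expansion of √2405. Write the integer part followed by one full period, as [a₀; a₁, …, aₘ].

[49; 24, 1, 1, 24, 98]

a₀ = ⌊√2405⌋ = 49.
With m₀=0, d₀=1 and mₖ₊₁ = dₖaₖ − mₖ, dₖ₊₁ = (n − mₖ₊₁²)/dₖ, aₖ₊₁ = ⌊(a₀+mₖ₊₁)/dₖ₊₁⌋:
  k=1: m=49, d=4, a=24
  k=2: m=47, d=49, a=1
  k=3: m=2, d=49, a=1
  k=4: m=47, d=4, a=24
  k=5: m=49, d=1, a=98
d=1 and a=2a₀=98 at k=5, so the next step gives (m, d) = (49, 4) again — its k=1 value — and the period has length 5.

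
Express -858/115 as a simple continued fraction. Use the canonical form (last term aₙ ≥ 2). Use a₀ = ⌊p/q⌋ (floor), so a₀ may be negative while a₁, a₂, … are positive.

-858 = -8×115 + 62
115 = 1×62 + 53
62 = 1×53 + 9
53 = 5×9 + 8
9 = 1×8 + 1
8 = 8×1 + 0  (stop)
So -858/115 = [-8; 1, 1, 5, 1, 8].

[-8; 1, 1, 5, 1, 8]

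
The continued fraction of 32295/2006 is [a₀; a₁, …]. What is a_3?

32295 = 16·2006 + 199   →  a_0 = 16
2006 = 10·199 + 16   →  a_1 = 10
199 = 12·16 + 7   →  a_2 = 12
16 = 2·7 + 2   →  a_3 = 2

2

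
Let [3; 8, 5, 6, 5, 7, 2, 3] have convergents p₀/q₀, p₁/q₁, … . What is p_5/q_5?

29444/9431

Using pₖ = aₖpₖ₋₁ + pₖ₋₂, qₖ = aₖqₖ₋₁ + qₖ₋₂ (with p₋₁=1, p₋₂=0, q₋₁=0, q₋₂=1):
  k=0: a=3, p=3, q=1
  k=1: a=8, p=25, q=8
  k=2: a=5, p=128, q=41
  k=3: a=6, p=793, q=254
  k=4: a=5, p=4093, q=1311
  k=5: a=7, p=29444, q=9431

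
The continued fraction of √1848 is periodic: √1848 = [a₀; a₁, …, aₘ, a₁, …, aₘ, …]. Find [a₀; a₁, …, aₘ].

a₀ = ⌊√1848⌋ = 42.

[42; 1, 84]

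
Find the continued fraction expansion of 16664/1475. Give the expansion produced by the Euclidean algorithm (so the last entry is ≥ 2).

[11; 3, 2, 1, 3, 1, 1, 17]

16664 = 11*1475 + 439
1475 = 3*439 + 158
439 = 2*158 + 123
158 = 1*123 + 35
123 = 3*35 + 18
35 = 1*18 + 17
18 = 1*17 + 1
17 = 17*1 + 0  (stop)
So 16664/1475 = [11; 3, 2, 1, 3, 1, 1, 17].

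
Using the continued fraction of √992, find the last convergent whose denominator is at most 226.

3937/125

√992 = [31; 2, 62, …] (period length 2).
Convergents:
  p_0/q_0 = 31/1
  p_1/q_1 = 63/2
  p_2/q_2 = 3937/125
  p_3/q_3 = 7937/252
q_2 = 125 ≤ 226 < 252 = q_3, so the answer is 3937/125.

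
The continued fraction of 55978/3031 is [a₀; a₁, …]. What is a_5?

3

55978 = 18·3031 + 1420   →  a_0 = 18
3031 = 2·1420 + 191   →  a_1 = 2
1420 = 7·191 + 83   →  a_2 = 7
191 = 2·83 + 25   →  a_3 = 2
83 = 3·25 + 8   →  a_4 = 3
25 = 3·8 + 1   →  a_5 = 3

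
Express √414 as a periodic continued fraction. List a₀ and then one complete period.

[20; 2, 1, 7, 2, 7, 1, 2, 40]

a₀ = ⌊√414⌋ = 20.
With m₀=0, d₀=1 and mₖ₊₁ = dₖaₖ − mₖ, dₖ₊₁ = (n − mₖ₊₁²)/dₖ, aₖ₊₁ = ⌊(a₀+mₖ₊₁)/dₖ₊₁⌋:
  k=1: m=20, d=14, a=2
  k=2: m=8, d=25, a=1
  k=3: m=17, d=5, a=7
  k=4: m=18, d=18, a=2
  k=5: m=18, d=5, a=7
  k=6: m=17, d=25, a=1
  k=7: m=8, d=14, a=2
  k=8: m=20, d=1, a=40
d=1 and a=2a₀=40 at k=8, so the next step gives (m, d) = (20, 14) again — its k=1 value — and the period has length 8.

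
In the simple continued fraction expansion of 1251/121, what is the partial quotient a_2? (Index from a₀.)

1

1251 = 10·121 + 41   →  a_0 = 10
121 = 2·41 + 39   →  a_1 = 2
41 = 1·39 + 2   →  a_2 = 1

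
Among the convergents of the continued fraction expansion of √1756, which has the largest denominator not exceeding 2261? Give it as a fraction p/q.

√1756 = [41; 1, 9, 2, 20, 2, 9, 1, 82, …] (period length 8).
Convergents:
  p_0/q_0 = 41/1
  p_1/q_1 = 42/1
  p_2/q_2 = 419/10
  p_3/q_3 = 880/21
  p_4/q_4 = 18019/430
  p_5/q_5 = 36918/881
  p_6/q_6 = 350281/8359
q_5 = 881 ≤ 2261 < 8359 = q_6, so the answer is 36918/881.

36918/881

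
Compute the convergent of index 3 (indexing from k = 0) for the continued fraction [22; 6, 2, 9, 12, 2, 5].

2725/123

Using pₖ = aₖpₖ₋₁ + pₖ₋₂, qₖ = aₖqₖ₋₁ + qₖ₋₂ (with p₋₁=1, p₋₂=0, q₋₁=0, q₋₂=1):
  k=0: a=22, p=22, q=1
  k=1: a=6, p=133, q=6
  k=2: a=2, p=288, q=13
  k=3: a=9, p=2725, q=123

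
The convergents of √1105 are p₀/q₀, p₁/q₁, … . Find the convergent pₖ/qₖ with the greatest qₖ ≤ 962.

√1105 = [33; 4, 7, 7, 4, 66, …] (period length 5).
Convergents:
  p_0/q_0 = 33/1
  p_1/q_1 = 133/4
  p_2/q_2 = 964/29
  p_3/q_3 = 6881/207
  p_4/q_4 = 28488/857
  p_5/q_5 = 1887089/56769
q_4 = 857 ≤ 962 < 56769 = q_5, so the answer is 28488/857.

28488/857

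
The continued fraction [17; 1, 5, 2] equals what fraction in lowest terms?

232/13

Using pₖ = aₖpₖ₋₁ + pₖ₋₂ and qₖ = aₖqₖ₋₁ + qₖ₋₂:
  k=0: a=17, p=17, q=1
  k=1: a=1, p=18, q=1
  k=2: a=5, p=107, q=6
  k=3: a=2, p=232, q=13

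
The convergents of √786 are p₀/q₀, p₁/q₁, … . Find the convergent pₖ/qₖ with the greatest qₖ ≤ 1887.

√786 = [28; 28, 56, …] (period length 2).
Convergents:
  p_0/q_0 = 28/1
  p_1/q_1 = 785/28
  p_2/q_2 = 43988/1569
  p_3/q_3 = 1232449/43960
q_2 = 1569 ≤ 1887 < 43960 = q_3, so the answer is 43988/1569.

43988/1569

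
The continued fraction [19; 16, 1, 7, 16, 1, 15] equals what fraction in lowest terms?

702467/36857

Fold from the inside: start with 15/1.
  1 + 1/15 = 16/15
  16 + 15/16 = 271/16
  7 + 16/271 = 1913/271
  1 + 271/1913 = 2184/1913
  16 + 1913/2184 = 36857/2184
  19 + 2184/36857 = 702467/36857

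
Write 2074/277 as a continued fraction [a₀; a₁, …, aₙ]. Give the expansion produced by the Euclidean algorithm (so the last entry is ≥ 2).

2074 = 7·277 + 135
277 = 2·135 + 7
135 = 19·7 + 2
7 = 3·2 + 1
2 = 2·1 + 0  (stop)
So 2074/277 = [7; 2, 19, 3, 2].

[7; 2, 19, 3, 2]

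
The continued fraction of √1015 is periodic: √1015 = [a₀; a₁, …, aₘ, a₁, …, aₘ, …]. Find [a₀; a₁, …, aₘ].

[31; 1, 6, 10, 2, 10, 6, 1, 62]

a₀ = ⌊√1015⌋ = 31.
With m₀=0, d₀=1 and mₖ₊₁ = dₖaₖ − mₖ, dₖ₊₁ = (n − mₖ₊₁²)/dₖ, aₖ₊₁ = ⌊(a₀+mₖ₊₁)/dₖ₊₁⌋:
  k=1: m=31, d=54, a=1
  k=2: m=23, d=9, a=6
  k=3: m=31, d=6, a=10
  k=4: m=29, d=29, a=2
  k=5: m=29, d=6, a=10
  k=6: m=31, d=9, a=6
  k=7: m=23, d=54, a=1
  k=8: m=31, d=1, a=62
d=1 and a=2a₀=62 at k=8, so the next step gives (m, d) = (31, 54) again — its k=1 value — and the period has length 8.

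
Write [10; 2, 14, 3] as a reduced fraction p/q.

Fold from the inside: start with 3/1.
  14 + 1/3 = 43/3
  2 + 3/43 = 89/43
  10 + 43/89 = 933/89

933/89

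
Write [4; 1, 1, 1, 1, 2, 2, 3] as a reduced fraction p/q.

Using pₖ = aₖpₖ₋₁ + pₖ₋₂ and qₖ = aₖqₖ₋₁ + qₖ₋₂:
  k=0: a=4, p=4, q=1
  k=1: a=1, p=5, q=1
  k=2: a=1, p=9, q=2
  k=3: a=1, p=14, q=3
  k=4: a=1, p=23, q=5
  k=5: a=2, p=60, q=13
  k=6: a=2, p=143, q=31
  k=7: a=3, p=489, q=106

489/106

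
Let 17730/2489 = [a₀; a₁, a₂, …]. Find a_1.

8

17730 = 7·2489 + 307   →  a_0 = 7
2489 = 8·307 + 33   →  a_1 = 8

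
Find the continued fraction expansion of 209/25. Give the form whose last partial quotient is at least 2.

209 = 8·25 + 9
25 = 2·9 + 7
9 = 1·7 + 2
7 = 3·2 + 1
2 = 2·1 + 0  (stop)
So 209/25 = [8; 2, 1, 3, 2].

[8; 2, 1, 3, 2]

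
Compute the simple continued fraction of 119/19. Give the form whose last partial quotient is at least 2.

119 = 6*19 + 5
19 = 3*5 + 4
5 = 1*4 + 1
4 = 4*1 + 0  (stop)
So 119/19 = [6; 3, 1, 4].

[6; 3, 1, 4]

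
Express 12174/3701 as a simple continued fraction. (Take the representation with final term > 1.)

[3; 3, 2, 5, 7, 3, 4]

12174 = 3×3701 + 1071
3701 = 3×1071 + 488
1071 = 2×488 + 95
488 = 5×95 + 13
95 = 7×13 + 4
13 = 3×4 + 1
4 = 4×1 + 0  (stop)
So 12174/3701 = [3; 3, 2, 5, 7, 3, 4].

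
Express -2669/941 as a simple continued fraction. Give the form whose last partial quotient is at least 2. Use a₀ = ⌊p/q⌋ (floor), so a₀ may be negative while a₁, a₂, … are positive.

-2669 = -3×941 + 154
941 = 6×154 + 17
154 = 9×17 + 1
17 = 17×1 + 0  (stop)
So -2669/941 = [-3; 6, 9, 17].

[-3; 6, 9, 17]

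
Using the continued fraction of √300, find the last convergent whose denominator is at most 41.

433/25

√300 = [17; 3, 8, 3, 34, …] (period length 4).
Convergents:
  p_0/q_0 = 17/1
  p_1/q_1 = 52/3
  p_2/q_2 = 433/25
  p_3/q_3 = 1351/78
q_2 = 25 ≤ 41 < 78 = q_3, so the answer is 433/25.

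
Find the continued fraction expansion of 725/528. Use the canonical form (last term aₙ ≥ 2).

[1; 2, 1, 2, 7, 1, 7]

725 = 1×528 + 197
528 = 2×197 + 134
197 = 1×134 + 63
134 = 2×63 + 8
63 = 7×8 + 7
8 = 1×7 + 1
7 = 7×1 + 0  (stop)
So 725/528 = [1; 2, 1, 2, 7, 1, 7].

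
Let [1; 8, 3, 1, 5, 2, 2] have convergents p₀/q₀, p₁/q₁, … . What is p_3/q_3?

37/33

Using pₖ = aₖpₖ₋₁ + pₖ₋₂, qₖ = aₖqₖ₋₁ + qₖ₋₂ (with p₋₁=1, p₋₂=0, q₋₁=0, q₋₂=1):
  k=0: a=1, p=1, q=1
  k=1: a=8, p=9, q=8
  k=2: a=3, p=28, q=25
  k=3: a=1, p=37, q=33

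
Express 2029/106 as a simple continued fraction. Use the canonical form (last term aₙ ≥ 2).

2029 = 19·106 + 15
106 = 7·15 + 1
15 = 15·1 + 0  (stop)
So 2029/106 = [19; 7, 15].

[19; 7, 15]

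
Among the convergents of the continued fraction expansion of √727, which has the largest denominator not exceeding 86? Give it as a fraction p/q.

728/27

√727 = [26; 1, 25, 1, 52, …] (period length 4).
Convergents:
  p_0/q_0 = 26/1
  p_1/q_1 = 27/1
  p_2/q_2 = 701/26
  p_3/q_3 = 728/27
  p_4/q_4 = 38557/1430
q_3 = 27 ≤ 86 < 1430 = q_4, so the answer is 728/27.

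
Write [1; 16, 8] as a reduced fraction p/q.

Using pₖ = aₖpₖ₋₁ + pₖ₋₂ and qₖ = aₖqₖ₋₁ + qₖ₋₂:
  k=0: a=1, p=1, q=1
  k=1: a=16, p=17, q=16
  k=2: a=8, p=137, q=129

137/129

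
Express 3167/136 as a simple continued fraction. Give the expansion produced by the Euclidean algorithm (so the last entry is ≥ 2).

3167 = 23·136 + 39
136 = 3·39 + 19
39 = 2·19 + 1
19 = 19·1 + 0  (stop)
So 3167/136 = [23; 3, 2, 19].

[23; 3, 2, 19]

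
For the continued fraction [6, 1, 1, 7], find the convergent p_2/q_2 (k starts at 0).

Using pₖ = aₖpₖ₋₁ + pₖ₋₂, qₖ = aₖqₖ₋₁ + qₖ₋₂ (with p₋₁=1, p₋₂=0, q₋₁=0, q₋₂=1):
  k=0: a=6, p=6, q=1
  k=1: a=1, p=7, q=1
  k=2: a=1, p=13, q=2

13/2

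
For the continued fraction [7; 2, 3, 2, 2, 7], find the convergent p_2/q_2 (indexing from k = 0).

Using pₖ = aₖpₖ₋₁ + pₖ₋₂, qₖ = aₖqₖ₋₁ + qₖ₋₂ (with p₋₁=1, p₋₂=0, q₋₁=0, q₋₂=1):
  k=0: a=7, p=7, q=1
  k=1: a=2, p=15, q=2
  k=2: a=3, p=52, q=7

52/7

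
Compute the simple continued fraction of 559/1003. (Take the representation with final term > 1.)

559 = 0*1003 + 559
1003 = 1*559 + 444
559 = 1*444 + 115
444 = 3*115 + 99
115 = 1*99 + 16
99 = 6*16 + 3
16 = 5*3 + 1
3 = 3*1 + 0  (stop)
So 559/1003 = [0; 1, 1, 3, 1, 6, 5, 3].

[0; 1, 1, 3, 1, 6, 5, 3]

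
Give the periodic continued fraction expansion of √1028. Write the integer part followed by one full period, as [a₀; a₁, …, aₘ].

a₀ = ⌊√1028⌋ = 32.
With m₀=0, d₀=1 and mₖ₊₁ = dₖaₖ − mₖ, dₖ₊₁ = (n − mₖ₊₁²)/dₖ, aₖ₊₁ = ⌊(a₀+mₖ₊₁)/dₖ₊₁⌋:
  k=1: m=32, d=4, a=16
  k=2: m=32, d=1, a=64
d=1 and a=2a₀=64 at k=2, so the next step gives (m, d) = (32, 4) again — its k=1 value — and the period has length 2.

[32; 16, 64]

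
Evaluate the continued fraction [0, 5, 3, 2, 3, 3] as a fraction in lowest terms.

79/418

Using pₖ = aₖpₖ₋₁ + pₖ₋₂ and qₖ = aₖqₖ₋₁ + qₖ₋₂:
  k=0: a=0, p=0, q=1
  k=1: a=5, p=1, q=5
  k=2: a=3, p=3, q=16
  k=3: a=2, p=7, q=37
  k=4: a=3, p=24, q=127
  k=5: a=3, p=79, q=418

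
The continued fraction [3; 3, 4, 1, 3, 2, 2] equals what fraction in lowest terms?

Using pₖ = aₖpₖ₋₁ + pₖ₋₂ and qₖ = aₖqₖ₋₁ + qₖ₋₂:
  k=0: a=3, p=3, q=1
  k=1: a=3, p=10, q=3
  k=2: a=4, p=43, q=13
  k=3: a=1, p=53, q=16
  k=4: a=3, p=202, q=61
  k=5: a=2, p=457, q=138
  k=6: a=2, p=1116, q=337

1116/337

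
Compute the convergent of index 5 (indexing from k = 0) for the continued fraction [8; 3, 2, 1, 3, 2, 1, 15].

697/84

Using pₖ = aₖpₖ₋₁ + pₖ₋₂, qₖ = aₖqₖ₋₁ + qₖ₋₂ (with p₋₁=1, p₋₂=0, q₋₁=0, q₋₂=1):
  k=0: a=8, p=8, q=1
  k=1: a=3, p=25, q=3
  k=2: a=2, p=58, q=7
  k=3: a=1, p=83, q=10
  k=4: a=3, p=307, q=37
  k=5: a=2, p=697, q=84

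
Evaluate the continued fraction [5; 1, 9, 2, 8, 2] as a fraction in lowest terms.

2226/377

Fold from the inside: start with 2/1.
  8 + 1/2 = 17/2
  2 + 2/17 = 36/17
  9 + 17/36 = 341/36
  1 + 36/341 = 377/341
  5 + 341/377 = 2226/377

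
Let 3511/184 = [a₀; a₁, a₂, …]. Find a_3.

1

3511 = 19·184 + 15   →  a_0 = 19
184 = 12·15 + 4   →  a_1 = 12
15 = 3·4 + 3   →  a_2 = 3
4 = 1·3 + 1   →  a_3 = 1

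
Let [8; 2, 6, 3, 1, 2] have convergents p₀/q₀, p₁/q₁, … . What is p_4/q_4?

457/54

Using pₖ = aₖpₖ₋₁ + pₖ₋₂, qₖ = aₖqₖ₋₁ + qₖ₋₂ (with p₋₁=1, p₋₂=0, q₋₁=0, q₋₂=1):
  k=0: a=8, p=8, q=1
  k=1: a=2, p=17, q=2
  k=2: a=6, p=110, q=13
  k=3: a=3, p=347, q=41
  k=4: a=1, p=457, q=54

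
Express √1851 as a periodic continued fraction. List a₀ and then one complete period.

a₀ = ⌊√1851⌋ = 43.
With m₀=0, d₀=1 and mₖ₊₁ = dₖaₖ − mₖ, dₖ₊₁ = (n − mₖ₊₁²)/dₖ, aₖ₊₁ = ⌊(a₀+mₖ₊₁)/dₖ₊₁⌋:
  k=1: m=43, d=2, a=43
  k=2: m=43, d=1, a=86
d=1 and a=2a₀=86 at k=2, so the next step gives (m, d) = (43, 2) again — its k=1 value — and the period has length 2.

[43; 43, 86]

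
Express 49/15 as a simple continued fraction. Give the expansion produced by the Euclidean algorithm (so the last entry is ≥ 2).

49 = 3×15 + 4
15 = 3×4 + 3
4 = 1×3 + 1
3 = 3×1 + 0  (stop)
So 49/15 = [3; 3, 1, 3].

[3; 3, 1, 3]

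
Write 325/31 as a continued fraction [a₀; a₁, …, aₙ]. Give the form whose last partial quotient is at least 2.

[10; 2, 15]

325 = 10*31 + 15
31 = 2*15 + 1
15 = 15*1 + 0  (stop)
So 325/31 = [10; 2, 15].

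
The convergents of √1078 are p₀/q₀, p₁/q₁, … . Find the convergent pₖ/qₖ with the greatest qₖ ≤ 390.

√1078 = [32; 1, 4, 1, 64, …] (period length 4).
Convergents:
  p_0/q_0 = 32/1
  p_1/q_1 = 33/1
  p_2/q_2 = 164/5
  p_3/q_3 = 197/6
  p_4/q_4 = 12772/389
  p_5/q_5 = 12969/395
q_4 = 389 ≤ 390 < 395 = q_5, so the answer is 12772/389.

12772/389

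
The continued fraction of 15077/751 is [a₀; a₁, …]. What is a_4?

2

15077 = 20·751 + 57   →  a_0 = 20
751 = 13·57 + 10   →  a_1 = 13
57 = 5·10 + 7   →  a_2 = 5
10 = 1·7 + 3   →  a_3 = 1
7 = 2·3 + 1   →  a_4 = 2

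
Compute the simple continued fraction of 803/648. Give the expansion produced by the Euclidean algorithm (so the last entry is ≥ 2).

[1; 4, 5, 1, 1, 6, 2]

803 = 1·648 + 155
648 = 4·155 + 28
155 = 5·28 + 15
28 = 1·15 + 13
15 = 1·13 + 2
13 = 6·2 + 1
2 = 2·1 + 0  (stop)
So 803/648 = [1; 4, 5, 1, 1, 6, 2].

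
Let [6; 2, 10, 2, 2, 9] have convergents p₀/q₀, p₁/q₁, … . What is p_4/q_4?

706/109

Using pₖ = aₖpₖ₋₁ + pₖ₋₂, qₖ = aₖqₖ₋₁ + qₖ₋₂ (with p₋₁=1, p₋₂=0, q₋₁=0, q₋₂=1):
  k=0: a=6, p=6, q=1
  k=1: a=2, p=13, q=2
  k=2: a=10, p=136, q=21
  k=3: a=2, p=285, q=44
  k=4: a=2, p=706, q=109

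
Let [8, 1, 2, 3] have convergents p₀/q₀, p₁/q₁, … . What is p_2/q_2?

Using pₖ = aₖpₖ₋₁ + pₖ₋₂, qₖ = aₖqₖ₋₁ + qₖ₋₂ (with p₋₁=1, p₋₂=0, q₋₁=0, q₋₂=1):
  k=0: a=8, p=8, q=1
  k=1: a=1, p=9, q=1
  k=2: a=2, p=26, q=3

26/3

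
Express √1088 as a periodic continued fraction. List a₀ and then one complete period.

[32; 1, 64]

a₀ = ⌊√1088⌋ = 32.
With m₀=0, d₀=1 and mₖ₊₁ = dₖaₖ − mₖ, dₖ₊₁ = (n − mₖ₊₁²)/dₖ, aₖ₊₁ = ⌊(a₀+mₖ₊₁)/dₖ₊₁⌋:
  k=1: m=32, d=64, a=1
  k=2: m=32, d=1, a=64
d=1 and a=2a₀=64 at k=2, so the next step gives (m, d) = (32, 64) again — its k=1 value — and the period has length 2.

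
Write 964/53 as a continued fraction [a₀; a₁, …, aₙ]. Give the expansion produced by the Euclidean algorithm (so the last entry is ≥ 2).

964 = 18*53 + 10
53 = 5*10 + 3
10 = 3*3 + 1
3 = 3*1 + 0  (stop)
So 964/53 = [18; 5, 3, 3].

[18; 5, 3, 3]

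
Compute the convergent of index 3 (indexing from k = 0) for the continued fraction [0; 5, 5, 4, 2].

Using pₖ = aₖpₖ₋₁ + pₖ₋₂, qₖ = aₖqₖ₋₁ + qₖ₋₂ (with p₋₁=1, p₋₂=0, q₋₁=0, q₋₂=1):
  k=0: a=0, p=0, q=1
  k=1: a=5, p=1, q=5
  k=2: a=5, p=5, q=26
  k=3: a=4, p=21, q=109

21/109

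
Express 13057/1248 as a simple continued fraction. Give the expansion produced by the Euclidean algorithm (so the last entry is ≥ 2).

[10; 2, 6, 7, 4, 3]

13057 = 10×1248 + 577
1248 = 2×577 + 94
577 = 6×94 + 13
94 = 7×13 + 3
13 = 4×3 + 1
3 = 3×1 + 0  (stop)
So 13057/1248 = [10; 2, 6, 7, 4, 3].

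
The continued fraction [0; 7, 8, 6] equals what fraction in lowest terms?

Using pₖ = aₖpₖ₋₁ + pₖ₋₂ and qₖ = aₖqₖ₋₁ + qₖ₋₂:
  k=0: a=0, p=0, q=1
  k=1: a=7, p=1, q=7
  k=2: a=8, p=8, q=57
  k=3: a=6, p=49, q=349

49/349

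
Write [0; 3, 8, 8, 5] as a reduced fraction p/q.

Using pₖ = aₖpₖ₋₁ + pₖ₋₂ and qₖ = aₖqₖ₋₁ + qₖ₋₂:
  k=0: a=0, p=0, q=1
  k=1: a=3, p=1, q=3
  k=2: a=8, p=8, q=25
  k=3: a=8, p=65, q=203
  k=4: a=5, p=333, q=1040

333/1040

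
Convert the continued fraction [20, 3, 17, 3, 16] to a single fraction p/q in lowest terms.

Fold from the inside: start with 16/1.
  3 + 1/16 = 49/16
  17 + 16/49 = 849/49
  3 + 49/849 = 2596/849
  20 + 849/2596 = 52769/2596

52769/2596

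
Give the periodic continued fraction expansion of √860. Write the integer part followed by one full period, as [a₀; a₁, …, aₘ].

[29; 3, 14, 3, 58]

a₀ = ⌊√860⌋ = 29.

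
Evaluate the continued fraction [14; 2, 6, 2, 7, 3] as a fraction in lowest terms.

9474/655

Fold from the inside: start with 3/1.
  7 + 1/3 = 22/3
  2 + 3/22 = 47/22
  6 + 22/47 = 304/47
  2 + 47/304 = 655/304
  14 + 304/655 = 9474/655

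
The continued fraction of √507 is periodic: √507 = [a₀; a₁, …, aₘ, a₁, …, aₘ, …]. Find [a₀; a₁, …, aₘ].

[22; 1, 1, 14, 1, 1, 44]

a₀ = ⌊√507⌋ = 22.
With m₀=0, d₀=1 and mₖ₊₁ = dₖaₖ − mₖ, dₖ₊₁ = (n − mₖ₊₁²)/dₖ, aₖ₊₁ = ⌊(a₀+mₖ₊₁)/dₖ₊₁⌋:
  k=1: m=22, d=23, a=1
  k=2: m=1, d=22, a=1
  k=3: m=21, d=3, a=14
  k=4: m=21, d=22, a=1
  k=5: m=1, d=23, a=1
  k=6: m=22, d=1, a=44
d=1 and a=2a₀=44 at k=6, so the next step gives (m, d) = (22, 23) again — its k=1 value — and the period has length 6.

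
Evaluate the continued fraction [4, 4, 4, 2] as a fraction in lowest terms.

161/38

Using pₖ = aₖpₖ₋₁ + pₖ₋₂ and qₖ = aₖqₖ₋₁ + qₖ₋₂:
  k=0: a=4, p=4, q=1
  k=1: a=4, p=17, q=4
  k=2: a=4, p=72, q=17
  k=3: a=2, p=161, q=38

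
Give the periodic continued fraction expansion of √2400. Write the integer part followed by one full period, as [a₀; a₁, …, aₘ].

[48; 1, 96]

a₀ = ⌊√2400⌋ = 48.
With m₀=0, d₀=1 and mₖ₊₁ = dₖaₖ − mₖ, dₖ₊₁ = (n − mₖ₊₁²)/dₖ, aₖ₊₁ = ⌊(a₀+mₖ₊₁)/dₖ₊₁⌋:
  k=1: m=48, d=96, a=1
  k=2: m=48, d=1, a=96
d=1 and a=2a₀=96 at k=2, so the next step gives (m, d) = (48, 96) again — its k=1 value — and the period has length 2.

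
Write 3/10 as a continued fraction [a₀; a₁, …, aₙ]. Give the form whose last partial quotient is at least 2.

[0; 3, 3]

3 = 0·10 + 3
10 = 3·3 + 1
3 = 3·1 + 0  (stop)
So 3/10 = [0; 3, 3].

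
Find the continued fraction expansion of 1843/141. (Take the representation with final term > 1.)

1843 = 13×141 + 10
141 = 14×10 + 1
10 = 10×1 + 0  (stop)
So 1843/141 = [13; 14, 10].

[13; 14, 10]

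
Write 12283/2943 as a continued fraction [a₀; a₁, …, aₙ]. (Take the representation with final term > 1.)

[4; 5, 1, 3, 6, 2, 9]

12283 = 4*2943 + 511
2943 = 5*511 + 388
511 = 1*388 + 123
388 = 3*123 + 19
123 = 6*19 + 9
19 = 2*9 + 1
9 = 9*1 + 0  (stop)
So 12283/2943 = [4; 5, 1, 3, 6, 2, 9].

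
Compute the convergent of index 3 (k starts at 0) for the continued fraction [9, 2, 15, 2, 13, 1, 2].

Using pₖ = aₖpₖ₋₁ + pₖ₋₂, qₖ = aₖqₖ₋₁ + qₖ₋₂ (with p₋₁=1, p₋₂=0, q₋₁=0, q₋₂=1):
  k=0: a=9, p=9, q=1
  k=1: a=2, p=19, q=2
  k=2: a=15, p=294, q=31
  k=3: a=2, p=607, q=64

607/64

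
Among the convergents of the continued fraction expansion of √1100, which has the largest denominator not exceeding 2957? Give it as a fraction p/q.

√1100 = [33; 6, 66, …] (period length 2).
Convergents:
  p_0/q_0 = 33/1
  p_1/q_1 = 199/6
  p_2/q_2 = 13167/397
  p_3/q_3 = 79201/2388
  p_4/q_4 = 5240433/158005
q_3 = 2388 ≤ 2957 < 158005 = q_4, so the answer is 79201/2388.

79201/2388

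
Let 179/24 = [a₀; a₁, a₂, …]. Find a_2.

5

179 = 7·24 + 11   →  a_0 = 7
24 = 2·11 + 2   →  a_1 = 2
11 = 5·2 + 1   →  a_2 = 5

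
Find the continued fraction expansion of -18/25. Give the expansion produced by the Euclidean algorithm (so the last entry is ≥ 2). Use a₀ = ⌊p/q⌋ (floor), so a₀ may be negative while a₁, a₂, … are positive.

-18 = -1*25 + 7
25 = 3*7 + 4
7 = 1*4 + 3
4 = 1*3 + 1
3 = 3*1 + 0  (stop)
So -18/25 = [-1; 3, 1, 1, 3].

[-1; 3, 1, 1, 3]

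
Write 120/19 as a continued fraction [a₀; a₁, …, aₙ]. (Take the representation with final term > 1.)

120 = 6*19 + 6
19 = 3*6 + 1
6 = 6*1 + 0  (stop)
So 120/19 = [6; 3, 6].

[6; 3, 6]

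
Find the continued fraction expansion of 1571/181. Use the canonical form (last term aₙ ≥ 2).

1571 = 8×181 + 123
181 = 1×123 + 58
123 = 2×58 + 7
58 = 8×7 + 2
7 = 3×2 + 1
2 = 2×1 + 0  (stop)
So 1571/181 = [8; 1, 2, 8, 3, 2].

[8; 1, 2, 8, 3, 2]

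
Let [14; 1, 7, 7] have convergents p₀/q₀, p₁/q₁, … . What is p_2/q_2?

119/8

Using pₖ = aₖpₖ₋₁ + pₖ₋₂, qₖ = aₖqₖ₋₁ + qₖ₋₂ (with p₋₁=1, p₋₂=0, q₋₁=0, q₋₂=1):
  k=0: a=14, p=14, q=1
  k=1: a=1, p=15, q=1
  k=2: a=7, p=119, q=8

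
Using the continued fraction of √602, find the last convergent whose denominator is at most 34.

687/28

√602 = [24; 1, 1, 6, 1, 1, 48, …] (period length 6).
Convergents:
  p_0/q_0 = 24/1
  p_1/q_1 = 25/1
  p_2/q_2 = 49/2
  p_3/q_3 = 319/13
  p_4/q_4 = 368/15
  p_5/q_5 = 687/28
  p_6/q_6 = 33344/1359
q_5 = 28 ≤ 34 < 1359 = q_6, so the answer is 687/28.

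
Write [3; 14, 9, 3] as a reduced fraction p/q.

Using pₖ = aₖpₖ₋₁ + pₖ₋₂ and qₖ = aₖqₖ₋₁ + qₖ₋₂:
  k=0: a=3, p=3, q=1
  k=1: a=14, p=43, q=14
  k=2: a=9, p=390, q=127
  k=3: a=3, p=1213, q=395

1213/395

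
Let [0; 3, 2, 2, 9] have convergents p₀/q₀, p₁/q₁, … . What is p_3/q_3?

Using pₖ = aₖpₖ₋₁ + pₖ₋₂, qₖ = aₖqₖ₋₁ + qₖ₋₂ (with p₋₁=1, p₋₂=0, q₋₁=0, q₋₂=1):
  k=0: a=0, p=0, q=1
  k=1: a=3, p=1, q=3
  k=2: a=2, p=2, q=7
  k=3: a=2, p=5, q=17

5/17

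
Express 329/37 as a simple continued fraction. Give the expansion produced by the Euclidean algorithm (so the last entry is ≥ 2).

329 = 8*37 + 33
37 = 1*33 + 4
33 = 8*4 + 1
4 = 4*1 + 0  (stop)
So 329/37 = [8; 1, 8, 4].

[8; 1, 8, 4]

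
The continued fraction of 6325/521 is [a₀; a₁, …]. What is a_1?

6325 = 12·521 + 73   →  a_0 = 12
521 = 7·73 + 10   →  a_1 = 7

7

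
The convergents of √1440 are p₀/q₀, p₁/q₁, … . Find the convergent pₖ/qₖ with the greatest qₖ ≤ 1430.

√1440 = [37; 1, 17, 1, 74, …] (period length 4).
Convergents:
  p_0/q_0 = 37/1
  p_1/q_1 = 38/1
  p_2/q_2 = 683/18
  p_3/q_3 = 721/19
  p_4/q_4 = 54037/1424
  p_5/q_5 = 54758/1443
q_4 = 1424 ≤ 1430 < 1443 = q_5, so the answer is 54037/1424.

54037/1424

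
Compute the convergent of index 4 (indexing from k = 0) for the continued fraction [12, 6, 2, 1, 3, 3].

Using pₖ = aₖpₖ₋₁ + pₖ₋₂, qₖ = aₖqₖ₋₁ + qₖ₋₂ (with p₋₁=1, p₋₂=0, q₋₁=0, q₋₂=1):
  k=0: a=12, p=12, q=1
  k=1: a=6, p=73, q=6
  k=2: a=2, p=158, q=13
  k=3: a=1, p=231, q=19
  k=4: a=3, p=851, q=70

851/70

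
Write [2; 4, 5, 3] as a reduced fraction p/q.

150/67

Fold from the inside: start with 3/1.
  5 + 1/3 = 16/3
  4 + 3/16 = 67/16
  2 + 16/67 = 150/67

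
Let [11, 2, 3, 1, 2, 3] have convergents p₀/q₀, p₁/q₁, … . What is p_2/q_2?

Using pₖ = aₖpₖ₋₁ + pₖ₋₂, qₖ = aₖqₖ₋₁ + qₖ₋₂ (with p₋₁=1, p₋₂=0, q₋₁=0, q₋₂=1):
  k=0: a=11, p=11, q=1
  k=1: a=2, p=23, q=2
  k=2: a=3, p=80, q=7

80/7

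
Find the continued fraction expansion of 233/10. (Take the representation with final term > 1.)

233 = 23·10 + 3
10 = 3·3 + 1
3 = 3·1 + 0  (stop)
So 233/10 = [23; 3, 3].

[23; 3, 3]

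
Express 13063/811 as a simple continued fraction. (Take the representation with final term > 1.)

[16; 9, 3, 9, 3]

13063 = 16*811 + 87
811 = 9*87 + 28
87 = 3*28 + 3
28 = 9*3 + 1
3 = 3*1 + 0  (stop)
So 13063/811 = [16; 9, 3, 9, 3].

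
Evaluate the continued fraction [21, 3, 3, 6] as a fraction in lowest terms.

Fold from the inside: start with 6/1.
  3 + 1/6 = 19/6
  3 + 6/19 = 63/19
  21 + 19/63 = 1342/63

1342/63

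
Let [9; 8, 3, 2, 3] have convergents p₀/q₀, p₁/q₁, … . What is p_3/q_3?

Using pₖ = aₖpₖ₋₁ + pₖ₋₂, qₖ = aₖqₖ₋₁ + qₖ₋₂ (with p₋₁=1, p₋₂=0, q₋₁=0, q₋₂=1):
  k=0: a=9, p=9, q=1
  k=1: a=8, p=73, q=8
  k=2: a=3, p=228, q=25
  k=3: a=2, p=529, q=58

529/58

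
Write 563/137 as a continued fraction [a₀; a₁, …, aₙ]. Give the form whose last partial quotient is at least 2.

563 = 4×137 + 15
137 = 9×15 + 2
15 = 7×2 + 1
2 = 2×1 + 0  (stop)
So 563/137 = [4; 9, 7, 2].

[4; 9, 7, 2]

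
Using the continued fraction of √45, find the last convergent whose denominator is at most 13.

47/7

√45 = [6; 1, 2, 2, 2, 1, 12, …] (period length 6).
Convergents:
  p_0/q_0 = 6/1
  p_1/q_1 = 7/1
  p_2/q_2 = 20/3
  p_3/q_3 = 47/7
  p_4/q_4 = 114/17
q_3 = 7 ≤ 13 < 17 = q_4, so the answer is 47/7.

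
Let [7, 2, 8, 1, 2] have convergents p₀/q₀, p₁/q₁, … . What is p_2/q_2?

Using pₖ = aₖpₖ₋₁ + pₖ₋₂, qₖ = aₖqₖ₋₁ + qₖ₋₂ (with p₋₁=1, p₋₂=0, q₋₁=0, q₋₂=1):
  k=0: a=7, p=7, q=1
  k=1: a=2, p=15, q=2
  k=2: a=8, p=127, q=17

127/17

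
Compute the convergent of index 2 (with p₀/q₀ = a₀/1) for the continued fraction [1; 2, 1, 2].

4/3

Using pₖ = aₖpₖ₋₁ + pₖ₋₂, qₖ = aₖqₖ₋₁ + qₖ₋₂ (with p₋₁=1, p₋₂=0, q₋₁=0, q₋₂=1):
  k=0: a=1, p=1, q=1
  k=1: a=2, p=3, q=2
  k=2: a=1, p=4, q=3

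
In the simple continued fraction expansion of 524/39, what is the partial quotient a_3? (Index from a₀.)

2

524 = 13·39 + 17   →  a_0 = 13
39 = 2·17 + 5   →  a_1 = 2
17 = 3·5 + 2   →  a_2 = 3
5 = 2·2 + 1   →  a_3 = 2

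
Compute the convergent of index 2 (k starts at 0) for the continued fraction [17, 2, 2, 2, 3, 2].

87/5

Using pₖ = aₖpₖ₋₁ + pₖ₋₂, qₖ = aₖqₖ₋₁ + qₖ₋₂ (with p₋₁=1, p₋₂=0, q₋₁=0, q₋₂=1):
  k=0: a=17, p=17, q=1
  k=1: a=2, p=35, q=2
  k=2: a=2, p=87, q=5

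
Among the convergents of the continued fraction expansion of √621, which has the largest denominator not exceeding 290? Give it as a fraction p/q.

7152/287

√621 = [24; 1, 11, 2, 11, 1, 48, …] (period length 6).
Convergents:
  p_0/q_0 = 24/1
  p_1/q_1 = 25/1
  p_2/q_2 = 299/12
  p_3/q_3 = 623/25
  p_4/q_4 = 7152/287
  p_5/q_5 = 7775/312
q_4 = 287 ≤ 290 < 312 = q_5, so the answer is 7152/287.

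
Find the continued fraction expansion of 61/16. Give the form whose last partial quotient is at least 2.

61 = 3·16 + 13
16 = 1·13 + 3
13 = 4·3 + 1
3 = 3·1 + 0  (stop)
So 61/16 = [3; 1, 4, 3].

[3; 1, 4, 3]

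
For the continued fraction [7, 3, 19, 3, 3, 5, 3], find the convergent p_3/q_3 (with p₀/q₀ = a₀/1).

1297/177

Using pₖ = aₖpₖ₋₁ + pₖ₋₂, qₖ = aₖqₖ₋₁ + qₖ₋₂ (with p₋₁=1, p₋₂=0, q₋₁=0, q₋₂=1):
  k=0: a=7, p=7, q=1
  k=1: a=3, p=22, q=3
  k=2: a=19, p=425, q=58
  k=3: a=3, p=1297, q=177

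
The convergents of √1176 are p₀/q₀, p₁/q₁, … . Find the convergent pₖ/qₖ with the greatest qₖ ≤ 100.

1406/41

√1176 = [34; 3, 2, 2, 2, 3, 68, …] (period length 6).
Convergents:
  p_0/q_0 = 34/1
  p_1/q_1 = 103/3
  p_2/q_2 = 240/7
  p_3/q_3 = 583/17
  p_4/q_4 = 1406/41
  p_5/q_5 = 4801/140
q_4 = 41 ≤ 100 < 140 = q_5, so the answer is 1406/41.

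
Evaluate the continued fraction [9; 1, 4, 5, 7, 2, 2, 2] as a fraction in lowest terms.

Fold from the inside: start with 2/1.
  2 + 1/2 = 5/2
  2 + 2/5 = 12/5
  7 + 5/12 = 89/12
  5 + 12/89 = 457/89
  4 + 89/457 = 1917/457
  1 + 457/1917 = 2374/1917
  9 + 1917/2374 = 23283/2374

23283/2374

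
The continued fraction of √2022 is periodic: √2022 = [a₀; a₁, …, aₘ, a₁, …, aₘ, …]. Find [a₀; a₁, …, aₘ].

[44; 1, 28, 1, 88]

a₀ = ⌊√2022⌋ = 44.
With m₀=0, d₀=1 and mₖ₊₁ = dₖaₖ − mₖ, dₖ₊₁ = (n − mₖ₊₁²)/dₖ, aₖ₊₁ = ⌊(a₀+mₖ₊₁)/dₖ₊₁⌋:
  k=1: m=44, d=86, a=1
  k=2: m=42, d=3, a=28
  k=3: m=42, d=86, a=1
  k=4: m=44, d=1, a=88
d=1 and a=2a₀=88 at k=4, so the next step gives (m, d) = (44, 86) again — its k=1 value — and the period has length 4.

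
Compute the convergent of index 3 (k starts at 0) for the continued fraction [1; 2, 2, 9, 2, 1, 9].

66/47

Using pₖ = aₖpₖ₋₁ + pₖ₋₂, qₖ = aₖqₖ₋₁ + qₖ₋₂ (with p₋₁=1, p₋₂=0, q₋₁=0, q₋₂=1):
  k=0: a=1, p=1, q=1
  k=1: a=2, p=3, q=2
  k=2: a=2, p=7, q=5
  k=3: a=9, p=66, q=47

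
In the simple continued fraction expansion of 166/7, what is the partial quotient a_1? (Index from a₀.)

166 = 23·7 + 5   →  a_0 = 23
7 = 1·5 + 2   →  a_1 = 1

1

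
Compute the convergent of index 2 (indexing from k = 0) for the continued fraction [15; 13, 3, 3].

603/40

Using pₖ = aₖpₖ₋₁ + pₖ₋₂, qₖ = aₖqₖ₋₁ + qₖ₋₂ (with p₋₁=1, p₋₂=0, q₋₁=0, q₋₂=1):
  k=0: a=15, p=15, q=1
  k=1: a=13, p=196, q=13
  k=2: a=3, p=603, q=40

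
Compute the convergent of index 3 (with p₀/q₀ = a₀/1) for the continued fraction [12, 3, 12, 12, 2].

Using pₖ = aₖpₖ₋₁ + pₖ₋₂, qₖ = aₖqₖ₋₁ + qₖ₋₂ (with p₋₁=1, p₋₂=0, q₋₁=0, q₋₂=1):
  k=0: a=12, p=12, q=1
  k=1: a=3, p=37, q=3
  k=2: a=12, p=456, q=37
  k=3: a=12, p=5509, q=447

5509/447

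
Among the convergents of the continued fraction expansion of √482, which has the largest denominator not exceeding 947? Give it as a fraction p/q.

√482 = [21; 1, 20, 1, 42, …] (period length 4).
Convergents:
  p_0/q_0 = 21/1
  p_1/q_1 = 22/1
  p_2/q_2 = 461/21
  p_3/q_3 = 483/22
  p_4/q_4 = 20747/945
  p_5/q_5 = 21230/967
q_4 = 945 ≤ 947 < 967 = q_5, so the answer is 20747/945.

20747/945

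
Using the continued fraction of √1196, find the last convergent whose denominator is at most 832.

28462/823

√1196 = [34; 1, 1, 2, 1, 1, 68, …] (period length 6).
Convergents:
  p_0/q_0 = 34/1
  p_1/q_1 = 35/1
  p_2/q_2 = 69/2
  p_3/q_3 = 173/5
  p_4/q_4 = 242/7
  p_5/q_5 = 415/12
  p_6/q_6 = 28462/823
  p_7/q_7 = 28877/835
q_6 = 823 ≤ 832 < 835 = q_7, so the answer is 28462/823.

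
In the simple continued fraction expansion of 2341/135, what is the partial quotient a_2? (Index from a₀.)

2341 = 17·135 + 46   →  a_0 = 17
135 = 2·46 + 43   →  a_1 = 2
46 = 1·43 + 3   →  a_2 = 1

1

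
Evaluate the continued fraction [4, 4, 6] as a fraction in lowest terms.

Using pₖ = aₖpₖ₋₁ + pₖ₋₂ and qₖ = aₖqₖ₋₁ + qₖ₋₂:
  k=0: a=4, p=4, q=1
  k=1: a=4, p=17, q=4
  k=2: a=6, p=106, q=25

106/25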